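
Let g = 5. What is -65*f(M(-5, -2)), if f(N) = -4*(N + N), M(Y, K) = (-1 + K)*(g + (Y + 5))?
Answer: -7800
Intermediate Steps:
M(Y, K) = (-1 + K)*(10 + Y) (M(Y, K) = (-1 + K)*(5 + (Y + 5)) = (-1 + K)*(5 + (5 + Y)) = (-1 + K)*(10 + Y))
f(N) = -8*N
-65*f(M(-5, -2)) = -(-520)*(-10 - 1*(-5) + 10*(-2) - 2*(-5)) = -(-520)*(-10 + 5 - 20 + 10) = -(-520)*(-15) = -65*120 = -7800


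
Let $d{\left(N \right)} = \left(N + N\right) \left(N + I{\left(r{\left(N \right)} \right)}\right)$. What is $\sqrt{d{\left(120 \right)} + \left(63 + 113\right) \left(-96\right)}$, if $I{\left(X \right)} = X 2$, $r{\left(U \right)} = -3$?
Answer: $4 \sqrt{654} \approx 102.29$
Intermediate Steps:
$I{\left(X \right)} = 2 X$
$d{\left(N \right)} = 2 N \left(-6 + N\right)$ ($d{\left(N \right)} = \left(N + N\right) \left(N + 2 \left(-3\right)\right) = 2 N \left(N - 6\right) = 2 N \left(-6 + N\right)$)
$\sqrt{d{\left(120 \right)} + \left(63 + 113\right) \left(-96\right)} = \sqrt{2 \cdot 120 \left(-6 + 120\right) + \left(63 + 113\right) \left(-96\right)} = \sqrt{2 \cdot 120 \cdot 114 + 176 \left(-96\right)} = \sqrt{27360 - 16896} = \sqrt{10464} = 4 \sqrt{654}$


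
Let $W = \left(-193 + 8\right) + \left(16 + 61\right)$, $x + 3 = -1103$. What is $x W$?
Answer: $119448$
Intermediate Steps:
$x = -1106$ ($x = -3 - 1103 = -1106$)
$W = -108$ ($W = -185 + 77 = -108$)
$x W = \left(-1106\right) \left(-108\right) = 119448$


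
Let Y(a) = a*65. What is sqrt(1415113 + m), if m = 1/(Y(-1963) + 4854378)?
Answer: 2*sqrt(7904282600906612210)/4726783 ≈ 1189.6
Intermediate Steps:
Y(a) = 65*a
m = 1/4726783 (m = 1/(65*(-1963) + 4854378) = 1/(-127595 + 4854378) = 1/4726783 ≈ 2.1156e-7)
sqrt(1415113 + m) = sqrt(1415113 + 1/4726783) = sqrt(6688932071480/4726783) = 2*sqrt(7904282600906612210)/4726783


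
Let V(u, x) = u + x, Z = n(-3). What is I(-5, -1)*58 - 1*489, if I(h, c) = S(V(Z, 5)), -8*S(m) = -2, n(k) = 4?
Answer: -949/2 ≈ -474.50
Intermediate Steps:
Z = 4
S(m) = 1/4 (S(m) = -1/8*(-2) = 1/4)
I(h, c) = 1/4
I(-5, -1)*58 - 1*489 = (1/4)*58 - 1*489 = 29/2 - 489 = -949/2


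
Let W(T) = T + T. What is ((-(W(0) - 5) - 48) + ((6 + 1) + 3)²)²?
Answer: 3249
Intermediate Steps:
W(T) = 2*T
((-(W(0) - 5) - 48) + ((6 + 1) + 3)²)² = ((-(2*0 - 5) - 48) + ((6 + 1) + 3)²)² = ((-(0 - 5) - 48) + (7 + 3)²)² = ((-1*(-5) - 48) + 10²)² = ((5 - 48) + 100)² = (-43 + 100)² = 57² = 3249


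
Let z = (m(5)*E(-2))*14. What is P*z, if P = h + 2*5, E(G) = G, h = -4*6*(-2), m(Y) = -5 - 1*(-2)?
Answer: 4872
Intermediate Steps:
m(Y) = -3 (m(Y) = -5 + 2 = -3)
h = 48 (h = -24*(-2) = 48)
P = 58 (P = 48 + 2*5 = 48 + 10 = 58)
z = 84 (z = -3*(-2)*14 = 6*14 = 84)
P*z = 58*84 = 4872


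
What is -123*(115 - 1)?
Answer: -14022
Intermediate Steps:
-123*(115 - 1) = -123*114 = -14022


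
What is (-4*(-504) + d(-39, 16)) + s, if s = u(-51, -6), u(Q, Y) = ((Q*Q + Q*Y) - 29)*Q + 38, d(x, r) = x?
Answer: -144763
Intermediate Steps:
u(Q, Y) = 38 + Q*(-29 + Q**2 + Q*Y) (u(Q, Y) = ((Q**2 + Q*Y) - 29)*Q + 38 = (-29 + Q**2 + Q*Y)*Q + 38 = Q*(-29 + Q**2 + Q*Y) + 38 = 38 + Q*(-29 + Q**2 + Q*Y))
s = -146740 (s = 38 + (-51)**3 - 29*(-51) - 6*(-51)**2 = 38 - 132651 + 1479 - 6*2601 = 38 - 132651 + 1479 - 15606 = -146740)
(-4*(-504) + d(-39, 16)) + s = (-4*(-504) - 39) - 146740 = (2016 - 39) - 146740 = 1977 - 146740 = -144763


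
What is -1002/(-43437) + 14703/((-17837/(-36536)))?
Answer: 7777962708590/258261923 ≈ 30117.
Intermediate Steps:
-1002/(-43437) + 14703/((-17837/(-36536))) = -1002*(-1/43437) + 14703/((-17837*(-1/36536))) = 334/14479 + 14703/(17837/36536) = 334/14479 + 14703*(36536/17837) = 334/14479 + 537188808/17837 = 7777962708590/258261923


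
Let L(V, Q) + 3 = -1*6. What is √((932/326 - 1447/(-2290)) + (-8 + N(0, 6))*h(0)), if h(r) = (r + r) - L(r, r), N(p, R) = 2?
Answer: I*√7037475433330/373270 ≈ 7.107*I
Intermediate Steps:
L(V, Q) = -9 (L(V, Q) = -3 - 1*6 = -3 - 6 = -9)
h(r) = 9 + 2*r (h(r) = (r + r) - 1*(-9) = 2*r + 9 = 9 + 2*r)
√((932/326 - 1447/(-2290)) + (-8 + N(0, 6))*h(0)) = √((932/326 - 1447/(-2290)) + (-8 + 2)*(9 + 2*0)) = √((932*(1/326) - 1447*(-1/2290)) - 6*(9 + 0)) = √((466/163 + 1447/2290) - 6*9) = √(1303001/373270 - 54) = √(-18853579/373270) = I*√7037475433330/373270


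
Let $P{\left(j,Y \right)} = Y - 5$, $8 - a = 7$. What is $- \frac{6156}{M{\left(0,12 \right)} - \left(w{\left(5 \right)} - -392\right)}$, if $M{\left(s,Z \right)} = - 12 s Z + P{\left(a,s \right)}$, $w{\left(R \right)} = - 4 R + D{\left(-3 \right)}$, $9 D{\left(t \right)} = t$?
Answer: $\frac{9234}{565} \approx 16.343$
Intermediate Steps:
$a = 1$ ($a = 8 - 7 = 1$)
$D{\left(t \right)} = \frac{t}{9}$
$P{\left(j,Y \right)} = -5 + Y$ ($P{\left(j,Y \right)} = Y - 5 = -5 + Y$)
$w{\left(R \right)} = - \frac{1}{3} - 4 R$ ($w{\left(R \right)} = - 4 R + \frac{1}{9} \left(-3\right) = - 4 R - \frac{1}{3} = - \frac{1}{3} - 4 R$)
$M{\left(s,Z \right)} = -5 + s - 12 Z s$ ($M{\left(s,Z \right)} = - 12 s Z + \left(-5 + s\right) = - 12 Z s + \left(-5 + s\right) = -5 + s - 12 Z s$)
$- \frac{6156}{M{\left(0,12 \right)} - \left(w{\left(5 \right)} - -392\right)} = - \frac{6156}{\left(-5 + 0 - 144 \cdot 0\right) - \left(\left(- \frac{1}{3} - 20\right) - -392\right)} = - \frac{6156}{\left(-5 + 0 + 0\right) - \left(\left(- \frac{1}{3} - 20\right) + 392\right)} = - \frac{6156}{-5 - \left(- \frac{61}{3} + 392\right)} = - \frac{6156}{-5 - \frac{1115}{3}} = - \frac{6156}{- \frac{1130}{3}} = \left(-6156\right) \left(- \frac{3}{1130}\right) = \frac{9234}{565}$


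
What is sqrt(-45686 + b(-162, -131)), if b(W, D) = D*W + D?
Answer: I*sqrt(24595) ≈ 156.83*I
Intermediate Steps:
b(W, D) = D + D*W
sqrt(-45686 + b(-162, -131)) = sqrt(-45686 - 131*(1 - 162)) = sqrt(-45686 - 131*(-161)) = sqrt(-45686 + 21091) = sqrt(-24595) = I*sqrt(24595)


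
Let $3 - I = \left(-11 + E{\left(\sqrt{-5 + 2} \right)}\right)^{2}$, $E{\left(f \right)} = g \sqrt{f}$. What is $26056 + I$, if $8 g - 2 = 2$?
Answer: $26059 - \frac{\left(22 - \sqrt[4]{3} \sqrt{i}\right)^{2}}{4} \approx 25948.0 + 9.8036 i$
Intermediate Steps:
$g = \frac{1}{2}$ ($g = \frac{1}{4} + \frac{1}{8} \cdot 2 = \frac{1}{4} + \frac{1}{4} = \frac{1}{2} \approx 0.5$)
$E{\left(f \right)} = \frac{\sqrt{f}}{2}$
$I = 3 - \left(-11 + \frac{\sqrt[4]{3} \sqrt{i}}{2}\right)^{2}$ ($I = 3 - \left(-11 + \frac{\sqrt{\sqrt{-5 + 2}}}{2}\right)^{2} = 3 - \left(-11 + \frac{\sqrt{\sqrt{-3}}}{2}\right)^{2} = 3 - \left(-11 + \frac{\sqrt{i \sqrt{3}}}{2}\right)^{2} = 3 - \left(-11 + \frac{\sqrt[4]{3} \sqrt{i}}{2}\right)^{2} \approx -107.76 + 9.8036 i$)
$26056 + I = 26056 + \left(3 - \frac{\left(22 - \sqrt[4]{3} \sqrt{i}\right)^{2}}{4}\right) = 26059 - \frac{\left(22 - \sqrt[4]{3} \sqrt{i}\right)^{2}}{4}$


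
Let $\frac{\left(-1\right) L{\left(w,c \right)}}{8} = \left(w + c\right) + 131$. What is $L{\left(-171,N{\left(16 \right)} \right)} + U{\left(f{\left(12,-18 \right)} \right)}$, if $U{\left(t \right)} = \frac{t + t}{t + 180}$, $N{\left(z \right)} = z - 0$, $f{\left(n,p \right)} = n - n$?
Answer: $192$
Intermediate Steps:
$f{\left(n,p \right)} = 0$
$N{\left(z \right)} = z$ ($N{\left(z \right)} = z + 0 = z$)
$L{\left(w,c \right)} = -1048 - 8 c - 8 w$ ($L{\left(w,c \right)} = - 8 \left(\left(w + c\right) + 131\right) = - 8 \left(\left(c + w\right) + 131\right) = - 8 \left(131 + c + w\right) = -1048 - 8 c - 8 w$)
$U{\left(t \right)} = \frac{2 t}{180 + t}$
$L{\left(-171,N{\left(16 \right)} \right)} + U{\left(f{\left(12,-18 \right)} \right)} = \left(-1048 - 128 - -1368\right) + 2 \cdot 0 \frac{1}{180 + 0} = \left(-1048 - 128 + 1368\right) + 2 \cdot 0 \cdot \frac{1}{180} = 192 + 2 \cdot 0 \cdot \frac{1}{180} = 192 + 0 = 192$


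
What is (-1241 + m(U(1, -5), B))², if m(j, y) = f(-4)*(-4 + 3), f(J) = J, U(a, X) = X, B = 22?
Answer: 1530169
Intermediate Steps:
m(j, y) = 4 (m(j, y) = -4*(-4 + 3) = -4*(-1) = 4)
(-1241 + m(U(1, -5), B))² = (-1241 + 4)² = (-1237)² = 1530169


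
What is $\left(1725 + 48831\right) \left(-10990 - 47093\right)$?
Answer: $-2936444148$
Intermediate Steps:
$\left(1725 + 48831\right) \left(-10990 - 47093\right) = 50556 \left(-58083\right) = -2936444148$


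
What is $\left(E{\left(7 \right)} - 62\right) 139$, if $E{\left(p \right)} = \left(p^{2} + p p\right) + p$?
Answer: $5977$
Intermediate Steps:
$E{\left(p \right)} = p + 2 p^{2}$ ($E{\left(p \right)} = \left(p^{2} + p^{2}\right) + p = 2 p^{2} + p = p + 2 p^{2}$)
$\left(E{\left(7 \right)} - 62\right) 139 = \left(7 \left(1 + 2 \cdot 7\right) - 62\right) 139 = \left(7 \left(1 + 14\right) - 62\right) 139 = \left(7 \cdot 15 - 62\right) 139 = \left(105 - 62\right) 139 = 43 \cdot 139 = 5977$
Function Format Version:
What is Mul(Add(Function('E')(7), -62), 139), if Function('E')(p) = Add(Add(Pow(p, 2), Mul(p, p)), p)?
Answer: 5977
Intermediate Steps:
Function('E')(p) = Add(p, Mul(2, Pow(p, 2))) (Function('E')(p) = Add(Add(Pow(p, 2), Pow(p, 2)), p) = Add(Mul(2, Pow(p, 2)), p) = Add(p, Mul(2, Pow(p, 2))))
Mul(Add(Function('E')(7), -62), 139) = Mul(Add(Mul(7, Add(1, Mul(2, 7))), -62), 139) = Mul(Add(Mul(7, Add(1, 14)), -62), 139) = Mul(Add(Mul(7, 15), -62), 139) = Mul(Add(105, -62), 139) = Mul(43, 139) = 5977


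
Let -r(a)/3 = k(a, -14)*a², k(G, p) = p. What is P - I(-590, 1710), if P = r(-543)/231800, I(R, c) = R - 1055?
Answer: 196847329/115900 ≈ 1698.4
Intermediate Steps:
I(R, c) = -1055 + R
r(a) = 42*a² (r(a) = -(-42)*a² = 42*a²)
P = 6191829/115900 (P = (42*(-543)²)/231800 = (42*294849)*(1/231800) = 12383658*(1/231800) = 6191829/115900 ≈ 53.424)
P - I(-590, 1710) = 6191829/115900 - (-1055 - 590) = 6191829/115900 - 1*(-1645) = 6191829/115900 + 1645 = 196847329/115900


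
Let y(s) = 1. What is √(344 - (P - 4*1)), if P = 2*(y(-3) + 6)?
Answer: √334 ≈ 18.276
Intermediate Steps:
P = 14 (P = 2*(1 + 6) = 2*7 = 14)
√(344 - (P - 4*1)) = √(344 - (14 - 4*1)) = √(344 - (14 - 4)) = √(344 - 1*10) = √(344 - 10) = √334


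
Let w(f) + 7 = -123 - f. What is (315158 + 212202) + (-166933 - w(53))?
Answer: 360610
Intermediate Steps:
w(f) = -130 - f (w(f) = -7 + (-123 - f) = -130 - f)
(315158 + 212202) + (-166933 - w(53)) = (315158 + 212202) + (-166933 - (-130 - 1*53)) = 527360 + (-166933 - (-130 - 53)) = 527360 + (-166933 - 1*(-183)) = 527360 + (-166933 + 183) = 527360 - 166750 = 360610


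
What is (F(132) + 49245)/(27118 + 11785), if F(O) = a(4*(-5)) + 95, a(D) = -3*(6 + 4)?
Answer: 49310/38903 ≈ 1.2675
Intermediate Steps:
a(D) = -30 (a(D) = -3*10 = -30)
F(O) = 65 (F(O) = -30 + 95 = 65)
(F(132) + 49245)/(27118 + 11785) = (65 + 49245)/(27118 + 11785) = 49310/38903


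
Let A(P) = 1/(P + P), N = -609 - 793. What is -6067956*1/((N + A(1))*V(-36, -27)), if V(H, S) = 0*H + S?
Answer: -4045304/25227 ≈ -160.36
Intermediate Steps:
N = -1402
V(H, S) = S (V(H, S) = 0 + S = S)
A(P) = 1/(2*P)
-6067956*1/((N + A(1))*V(-36, -27)) = -6067956*(-1/(27*(-1402 + (½)/1))) = -6067956*(-1/(27*(-1402 + (½)*1))) = -6067956*(-1/(27*(-1402 + ½))) = -6067956/((-2803/2*(-27))) = -6067956/75681/2 = -6067956*2/75681 = -4045304/25227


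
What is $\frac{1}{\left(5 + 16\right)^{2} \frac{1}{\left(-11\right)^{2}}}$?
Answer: $\frac{121}{441} \approx 0.27438$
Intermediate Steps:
$\frac{1}{\left(5 + 16\right)^{2} \frac{1}{\left(-11\right)^{2}}} = \frac{1}{21^{2} \cdot \frac{1}{121}} = \frac{1}{441 \cdot \frac{1}{121}} = \frac{1}{\frac{441}{121}} = \frac{121}{441}$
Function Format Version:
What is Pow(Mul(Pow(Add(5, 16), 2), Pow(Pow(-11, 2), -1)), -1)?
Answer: Rational(121, 441) ≈ 0.27438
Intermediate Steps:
Pow(Mul(Pow(Add(5, 16), 2), Pow(Pow(-11, 2), -1)), -1) = Pow(Mul(Pow(21, 2), Pow(121, -1)), -1) = Pow(Mul(441, Rational(1, 121)), -1) = Pow(Rational(441, 121), -1) = Rational(121, 441)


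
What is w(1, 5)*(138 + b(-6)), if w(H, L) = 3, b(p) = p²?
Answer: 522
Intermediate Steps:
w(1, 5)*(138 + b(-6)) = 3*(138 + (-6)²) = 3*(138 + 36) = 3*174 = 522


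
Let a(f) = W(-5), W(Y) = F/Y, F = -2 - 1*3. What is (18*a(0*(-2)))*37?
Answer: 666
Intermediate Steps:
F = -5 (F = -2 - 3 = -5)
W(Y) = -5/Y
a(f) = 1 (a(f) = -5/(-5) = -5*(-⅕) = 1)
(18*a(0*(-2)))*37 = (18*1)*37 = 18*37 = 666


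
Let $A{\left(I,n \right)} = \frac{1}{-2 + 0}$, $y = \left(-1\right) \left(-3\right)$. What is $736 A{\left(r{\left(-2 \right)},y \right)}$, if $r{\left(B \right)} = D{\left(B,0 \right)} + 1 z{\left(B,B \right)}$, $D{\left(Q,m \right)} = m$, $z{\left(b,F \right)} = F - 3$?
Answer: $-368$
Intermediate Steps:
$z{\left(b,F \right)} = -3 + F$ ($z{\left(b,F \right)} = F - 3 = -3 + F$)
$y = 3$
$r{\left(B \right)} = -3 + B$ ($r{\left(B \right)} = 0 + 1 \left(-3 + B\right) = 0 + \left(-3 + B\right) = -3 + B$)
$A{\left(I,n \right)} = - \frac{1}{2}$ ($A{\left(I,n \right)} = \frac{1}{-2} = - \frac{1}{2}$)
$736 A{\left(r{\left(-2 \right)},y \right)} = 736 \left(- \frac{1}{2}\right) = -368$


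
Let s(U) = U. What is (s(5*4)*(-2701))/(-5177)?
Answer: 54020/5177 ≈ 10.435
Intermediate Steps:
(s(5*4)*(-2701))/(-5177) = ((5*4)*(-2701))/(-5177) = (20*(-2701))*(-1/5177) = -54020*(-1/5177) = 54020/5177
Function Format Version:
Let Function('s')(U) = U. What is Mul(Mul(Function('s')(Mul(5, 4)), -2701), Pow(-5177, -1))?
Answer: Rational(54020, 5177) ≈ 10.435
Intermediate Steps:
Mul(Mul(Function('s')(Mul(5, 4)), -2701), Pow(-5177, -1)) = Mul(Mul(Mul(5, 4), -2701), Pow(-5177, -1)) = Mul(Mul(20, -2701), Rational(-1, 5177)) = Mul(-54020, Rational(-1, 5177)) = Rational(54020, 5177)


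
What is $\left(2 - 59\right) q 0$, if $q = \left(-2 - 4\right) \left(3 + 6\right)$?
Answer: $0$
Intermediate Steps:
$q = -54$ ($q = \left(-6\right) 9 = -54$)
$\left(2 - 59\right) q 0 = \left(2 - 59\right) \left(\left(-54\right) 0\right) = \left(-57\right) 0 = 0$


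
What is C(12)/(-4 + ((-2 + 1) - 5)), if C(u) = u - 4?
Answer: -4/5 ≈ -0.80000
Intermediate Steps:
C(u) = -4 + u
C(12)/(-4 + ((-2 + 1) - 5)) = (-4 + 12)/(-4 + ((-2 + 1) - 5)) = 8/(-4 + (-1 - 5)) = 8/(-4 - 6) = 8/(-10) = 8*(-1/10) = -4/5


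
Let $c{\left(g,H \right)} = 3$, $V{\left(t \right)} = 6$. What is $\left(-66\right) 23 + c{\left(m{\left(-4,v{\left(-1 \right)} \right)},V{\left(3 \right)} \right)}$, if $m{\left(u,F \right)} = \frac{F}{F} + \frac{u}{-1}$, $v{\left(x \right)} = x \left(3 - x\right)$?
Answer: $-1515$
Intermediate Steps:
$m{\left(u,F \right)} = 1 - u$ ($m{\left(u,F \right)} = 1 + u \left(-1\right) = 1 - u$)
$\left(-66\right) 23 + c{\left(m{\left(-4,v{\left(-1 \right)} \right)},V{\left(3 \right)} \right)} = \left(-66\right) 23 + 3 = -1518 + 3 = -1515$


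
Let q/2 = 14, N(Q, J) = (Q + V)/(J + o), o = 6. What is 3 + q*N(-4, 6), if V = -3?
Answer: -40/3 ≈ -13.333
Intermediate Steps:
N(Q, J) = (-3 + Q)/(6 + J) (N(Q, J) = (Q - 3)/(J + 6) = (-3 + Q)/(6 + J))
q = 28 (q = 2*14 = 28)
3 + q*N(-4, 6) = 3 + 28*((-3 - 4)/(6 + 6)) = 3 + 28*(-7/12) = 3 - 49/3 = -40/3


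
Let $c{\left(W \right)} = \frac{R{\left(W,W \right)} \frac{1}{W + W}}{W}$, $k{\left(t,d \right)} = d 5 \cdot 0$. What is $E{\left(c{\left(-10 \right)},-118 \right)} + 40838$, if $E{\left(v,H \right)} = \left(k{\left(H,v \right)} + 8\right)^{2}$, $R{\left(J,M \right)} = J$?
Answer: $40902$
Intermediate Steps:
$k{\left(t,d \right)} = 0$ ($k{\left(t,d \right)} = 5 d 0 = 0$)
$c{\left(W \right)} = \frac{1}{2 W}$ ($c{\left(W \right)} = \frac{W \frac{1}{W + W}}{W} = \frac{W \frac{1}{2 W}}{W} = \frac{1}{2 W}$)
$E{\left(v,H \right)} = 64$ ($E{\left(v,H \right)} = \left(0 + 8\right)^{2} = 8^{2} = 64$)
$E{\left(c{\left(-10 \right)},-118 \right)} + 40838 = 64 + 40838 = 40902$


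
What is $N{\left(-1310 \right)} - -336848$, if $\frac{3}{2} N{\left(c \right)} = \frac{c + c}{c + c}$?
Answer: $\frac{1010546}{3} \approx 3.3685 \cdot 10^{5}$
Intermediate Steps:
$N{\left(c \right)} = \frac{2}{3}$ ($N{\left(c \right)} = \frac{2 \frac{c + c}{c + c}}{3} = \frac{2 \frac{2 c}{2 c}}{3} = \frac{2 \cdot 2 c \frac{1}{2 c}}{3} = \frac{2}{3} \cdot 1 = \frac{2}{3}$)
$N{\left(-1310 \right)} - -336848 = \frac{2}{3} - -336848 = \frac{2}{3} + 336848 = \frac{1010546}{3}$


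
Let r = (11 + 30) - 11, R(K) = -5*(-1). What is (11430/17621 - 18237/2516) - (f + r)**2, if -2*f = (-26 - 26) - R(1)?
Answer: -76008059949/22167218 ≈ -3428.9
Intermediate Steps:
R(K) = 5
f = 57/2 (f = -((-26 - 26) - 1*5)/2 = -(-52 - 5)/2 = -1/2*(-57) = 57/2 ≈ 28.500)
r = 30 (r = 41 - 11 = 30)
(11430/17621 - 18237/2516) - (f + r)**2 = (11430/17621 - 18237/2516) - (57/2 + 30)**2 = (11430*(1/17621) - 18237*1/2516) - (117/2)**2 = (11430/17621 - 18237/2516) - 1*13689/4 = -292596297/44334436 - 13689/4 = -76008059949/22167218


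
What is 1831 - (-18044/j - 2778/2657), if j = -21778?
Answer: 52980903851/28932073 ≈ 1831.2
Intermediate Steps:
1831 - (-18044/j - 2778/2657) = 1831 - (-18044/(-21778) - 2778/2657) = 1831 - (-18044*(-1/21778) - 2778*1/2657) = 1831 - (9022/10889 - 2778/2657) = 1831 - 1*(-6278188/28932073) = 1831 + 6278188/28932073 = 52980903851/28932073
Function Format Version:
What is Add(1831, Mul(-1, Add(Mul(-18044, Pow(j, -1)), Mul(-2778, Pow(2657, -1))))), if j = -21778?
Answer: Rational(52980903851, 28932073) ≈ 1831.2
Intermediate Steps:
Add(1831, Mul(-1, Add(Mul(-18044, Pow(j, -1)), Mul(-2778, Pow(2657, -1))))) = Add(1831, Mul(-1, Add(Mul(-18044, Pow(-21778, -1)), Mul(-2778, Pow(2657, -1))))) = Add(1831, Mul(-1, Add(Mul(-18044, Rational(-1, 21778)), Mul(-2778, Rational(1, 2657))))) = Add(1831, Mul(-1, Add(Rational(9022, 10889), Rational(-2778, 2657)))) = Add(1831, Mul(-1, Rational(-6278188, 28932073))) = Add(1831, Rational(6278188, 28932073)) = Rational(52980903851, 28932073)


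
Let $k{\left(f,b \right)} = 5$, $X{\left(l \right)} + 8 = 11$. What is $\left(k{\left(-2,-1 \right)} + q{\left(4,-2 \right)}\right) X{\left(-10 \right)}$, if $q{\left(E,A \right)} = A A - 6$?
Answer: $9$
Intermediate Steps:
$X{\left(l \right)} = 3$ ($X{\left(l \right)} = -8 + 11 = 3$)
$q{\left(E,A \right)} = -6 + A^{2}$ ($q{\left(E,A \right)} = A^{2} - 6 = -6 + A^{2}$)
$\left(k{\left(-2,-1 \right)} + q{\left(4,-2 \right)}\right) X{\left(-10 \right)} = \left(5 - \left(6 - \left(-2\right)^{2}\right)\right) 3 = \left(5 + \left(-6 + 4\right)\right) 3 = \left(5 - 2\right) 3 = 3 \cdot 3 = 9$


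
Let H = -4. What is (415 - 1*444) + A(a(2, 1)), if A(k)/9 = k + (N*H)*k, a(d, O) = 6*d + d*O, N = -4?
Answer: 2113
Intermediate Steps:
a(d, O) = 6*d + O*d
A(k) = 153*k (A(k) = 9*(k + (-4*(-4))*k) = 9*(k + 16*k) = 9*(17*k) = 153*k)
(415 - 1*444) + A(a(2, 1)) = (415 - 1*444) + 153*(2*(6 + 1)) = (415 - 444) + 153*(2*7) = -29 + 153*14 = -29 + 2142 = 2113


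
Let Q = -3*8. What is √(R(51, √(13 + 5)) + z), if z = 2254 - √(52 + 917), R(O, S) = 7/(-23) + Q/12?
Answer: √(1191147 - 529*√969)/23 ≈ 47.123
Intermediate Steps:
Q = -24
R(O, S) = -53/23 (R(O, S) = 7/(-23) - 24/12 = 7*(-1/23) - 24*1/12 = -7/23 - 2 = -53/23)
z = 2254 - √969 ≈ 2222.9
√(R(51, √(13 + 5)) + z) = √(-53/23 + (2254 - √969)) = √(51789/23 - √969)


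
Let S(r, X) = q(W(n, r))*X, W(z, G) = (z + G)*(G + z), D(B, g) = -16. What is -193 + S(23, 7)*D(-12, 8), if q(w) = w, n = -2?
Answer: -49585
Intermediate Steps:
W(z, G) = (G + z)**2 (W(z, G) = (G + z)*(G + z) = (G + z)**2)
S(r, X) = X*(-2 + r)**2 (S(r, X) = (r - 2)**2*X = (-2 + r)**2*X = X*(-2 + r)**2)
-193 + S(23, 7)*D(-12, 8) = -193 + (7*(-2 + 23)**2)*(-16) = -193 + (7*21**2)*(-16) = -193 + (7*441)*(-16) = -193 + 3087*(-16) = -193 - 49392 = -49585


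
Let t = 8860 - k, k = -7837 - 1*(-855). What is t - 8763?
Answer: 7079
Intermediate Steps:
k = -6982 (k = -7837 + 855 = -6982)
t = 15842 (t = 8860 - 1*(-6982) = 8860 + 6982 = 15842)
t - 8763 = 15842 - 8763 = 7079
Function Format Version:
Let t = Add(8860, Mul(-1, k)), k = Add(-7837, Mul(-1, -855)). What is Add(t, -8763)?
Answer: 7079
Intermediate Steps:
k = -6982 (k = Add(-7837, 855) = -6982)
t = 15842 (t = Add(8860, Mul(-1, -6982)) = Add(8860, 6982) = 15842)
Add(t, -8763) = Add(15842, -8763) = 7079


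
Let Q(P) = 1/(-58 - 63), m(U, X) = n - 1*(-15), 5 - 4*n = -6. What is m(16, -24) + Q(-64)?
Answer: 8587/484 ≈ 17.742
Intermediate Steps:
n = 11/4 (n = 5/4 - ¼*(-6) = 5/4 + 3/2 = 11/4 ≈ 2.7500)
m(U, X) = 71/4 (m(U, X) = 11/4 - 1*(-15) = 11/4 + 15 = 71/4)
Q(P) = -1/121 (Q(P) = 1/(-121) = -1/121)
m(16, -24) + Q(-64) = 71/4 - 1/121 = 8587/484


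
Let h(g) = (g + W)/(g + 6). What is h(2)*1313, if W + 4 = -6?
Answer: -1313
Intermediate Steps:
W = -10 (W = -4 - 6 = -10)
h(g) = (-10 + g)/(6 + g) (h(g) = (g - 10)/(g + 6) = (-10 + g)/(6 + g))
h(2)*1313 = ((-10 + 2)/(6 + 2))*1313 = (-8/8)*1313 = ((⅛)*(-8))*1313 = -1*1313 = -1313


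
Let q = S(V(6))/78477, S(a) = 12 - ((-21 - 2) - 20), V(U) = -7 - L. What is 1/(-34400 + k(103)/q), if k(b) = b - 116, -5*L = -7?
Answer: -55/2912201 ≈ -1.8886e-5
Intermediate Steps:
L = 7/5 (L = -⅕*(-7) = 7/5 ≈ 1.4000)
k(b) = -116 + b
V(U) = -42/5 (V(U) = -7 - 1*7/5 = -7 - 7/5 = -42/5)
S(a) = 55 (S(a) = 12 - (-23 - 20) = 12 - 1*(-43) = 12 + 43 = 55)
q = 55/78477 ≈ 0.00070084
1/(-34400 + k(103)/q) = 1/(-34400 + (-116 + 103)/(55/78477)) = 1/(-34400 - 13*78477/55) = 1/(-34400 - 1020201/55) = 1/(-2912201/55) = -55/2912201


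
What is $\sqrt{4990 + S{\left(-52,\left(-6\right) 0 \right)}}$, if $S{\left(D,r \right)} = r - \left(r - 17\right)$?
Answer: $\sqrt{5007} \approx 70.76$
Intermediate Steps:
$S{\left(D,r \right)} = 17$ ($S{\left(D,r \right)} = r - \left(r - 17\right) = r - \left(-17 + r\right) = 17$)
$\sqrt{4990 + S{\left(-52,\left(-6\right) 0 \right)}} = \sqrt{4990 + 17} = \sqrt{5007}$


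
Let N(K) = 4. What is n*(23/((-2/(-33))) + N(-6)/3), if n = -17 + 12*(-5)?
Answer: -175945/6 ≈ -29324.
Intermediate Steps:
n = -77 (n = -17 - 60 = -77)
n*(23/((-2/(-33))) + N(-6)/3) = -77*(23/((-2/(-33))) + 4/3) = -77*(23/((-2*(-1/33))) + 4*(1/3)) = -77*(23/(2/33) + 4/3) = -77*(23*(33/2) + 4/3) = -77*(759/2 + 4/3) = -77*2285/6 = -175945/6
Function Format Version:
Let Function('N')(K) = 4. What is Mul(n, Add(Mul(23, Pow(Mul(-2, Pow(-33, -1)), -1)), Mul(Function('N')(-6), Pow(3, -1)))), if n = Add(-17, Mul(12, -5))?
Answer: Rational(-175945, 6) ≈ -29324.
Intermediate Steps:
n = -77 (n = Add(-17, -60) = -77)
Mul(n, Add(Mul(23, Pow(Mul(-2, Pow(-33, -1)), -1)), Mul(Function('N')(-6), Pow(3, -1)))) = Mul(-77, Add(Mul(23, Pow(Mul(-2, Pow(-33, -1)), -1)), Mul(4, Pow(3, -1)))) = Mul(-77, Add(Mul(23, Pow(Mul(-2, Rational(-1, 33)), -1)), Mul(4, Rational(1, 3)))) = Mul(-77, Add(Mul(23, Pow(Rational(2, 33), -1)), Rational(4, 3))) = Mul(-77, Add(Mul(23, Rational(33, 2)), Rational(4, 3))) = Mul(-77, Add(Rational(759, 2), Rational(4, 3))) = Mul(-77, Rational(2285, 6)) = Rational(-175945, 6)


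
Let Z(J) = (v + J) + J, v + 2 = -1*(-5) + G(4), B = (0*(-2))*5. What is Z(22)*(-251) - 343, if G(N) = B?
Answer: -12140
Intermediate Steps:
B = 0 (B = 0*5 = 0)
G(N) = 0
v = 3 (v = -2 + (-1*(-5) + 0) = -2 + (5 + 0) = -2 + 5 = 3)
Z(J) = 3 + 2*J (Z(J) = (3 + J) + J = 3 + 2*J)
Z(22)*(-251) - 343 = (3 + 2*22)*(-251) - 343 = (3 + 44)*(-251) - 343 = 47*(-251) - 343 = -11797 - 343 = -12140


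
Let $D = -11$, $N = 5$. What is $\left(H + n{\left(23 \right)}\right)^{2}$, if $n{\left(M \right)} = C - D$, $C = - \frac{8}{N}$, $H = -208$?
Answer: $\frac{986049}{25} \approx 39442.0$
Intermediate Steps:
$C = - \frac{8}{5} \approx -1.6$
$n{\left(M \right)} = \frac{47}{5}$ ($n{\left(M \right)} = - \frac{8}{5} - -11 = - \frac{8}{5} + 11 = \frac{47}{5}$)
$\left(H + n{\left(23 \right)}\right)^{2} = \left(-208 + \frac{47}{5}\right)^{2} = \left(- \frac{993}{5}\right)^{2} = \frac{986049}{25}$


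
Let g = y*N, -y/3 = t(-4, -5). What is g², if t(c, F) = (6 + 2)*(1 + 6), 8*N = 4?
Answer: 7056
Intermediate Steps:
N = ½ (N = (⅛)*4 = ½ ≈ 0.50000)
t(c, F) = 56 (t(c, F) = 8*7 = 56)
y = -168 (y = -3*56 = -168)
g = -84 (g = -168*½ = -84)
g² = (-84)² = 7056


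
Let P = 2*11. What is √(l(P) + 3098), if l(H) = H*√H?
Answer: √(3098 + 22*√22) ≈ 56.579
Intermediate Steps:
P = 22
l(H) = H^(3/2)
√(l(P) + 3098) = √(22^(3/2) + 3098) = √(22*√22 + 3098) = √(3098 + 22*√22)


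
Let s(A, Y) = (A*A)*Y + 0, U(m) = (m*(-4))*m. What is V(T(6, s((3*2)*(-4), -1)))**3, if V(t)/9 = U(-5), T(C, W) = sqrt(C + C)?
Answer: -729000000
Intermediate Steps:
U(m) = -4*m**2 (U(m) = (-4*m)*m = -4*m**2)
s(A, Y) = Y*A**2 (s(A, Y) = A**2*Y + 0 = Y*A**2 + 0 = Y*A**2)
T(C, W) = sqrt(2)*sqrt(C) (T(C, W) = sqrt(2*C) = sqrt(2)*sqrt(C))
V(t) = -900 (V(t) = 9*(-4*(-5)**2) = 9*(-4*25) = 9*(-100) = -900)
V(T(6, s((3*2)*(-4), -1)))**3 = (-900)**3 = -729000000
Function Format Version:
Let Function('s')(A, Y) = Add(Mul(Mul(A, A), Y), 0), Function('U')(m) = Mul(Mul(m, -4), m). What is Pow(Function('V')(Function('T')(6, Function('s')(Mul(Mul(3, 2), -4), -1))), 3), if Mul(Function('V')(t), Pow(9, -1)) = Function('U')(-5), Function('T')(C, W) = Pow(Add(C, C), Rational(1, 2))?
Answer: -729000000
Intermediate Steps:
Function('U')(m) = Mul(-4, Pow(m, 2)) (Function('U')(m) = Mul(Mul(-4, m), m) = Mul(-4, Pow(m, 2)))
Function('s')(A, Y) = Mul(Y, Pow(A, 2)) (Function('s')(A, Y) = Add(Mul(Pow(A, 2), Y), 0) = Add(Mul(Y, Pow(A, 2)), 0) = Mul(Y, Pow(A, 2)))
Function('T')(C, W) = Mul(Pow(2, Rational(1, 2)), Pow(C, Rational(1, 2))) (Function('T')(C, W) = Pow(Mul(2, C), Rational(1, 2)) = Mul(Pow(2, Rational(1, 2)), Pow(C, Rational(1, 2))))
Function('V')(t) = -900 (Function('V')(t) = Mul(9, Mul(-4, Pow(-5, 2))) = Mul(9, Mul(-4, 25)) = Mul(9, -100) = -900)
Pow(Function('V')(Function('T')(6, Function('s')(Mul(Mul(3, 2), -4), -1))), 3) = Pow(-900, 3) = -729000000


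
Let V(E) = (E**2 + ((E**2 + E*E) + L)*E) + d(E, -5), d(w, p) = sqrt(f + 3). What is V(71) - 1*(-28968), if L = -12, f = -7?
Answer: 748979 + 2*I ≈ 7.4898e+5 + 2.0*I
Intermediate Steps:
d(w, p) = 2*I (d(w, p) = sqrt(-7 + 3) = sqrt(-4) = 2*I)
V(E) = E**2 + 2*I + E*(-12 + 2*E**2) (V(E) = (E**2 + ((E**2 + E*E) - 12)*E) + 2*I = (E**2 + ((E**2 + E**2) - 12)*E) + 2*I = (E**2 + (2*E**2 - 12)*E) + 2*I = (E**2 + (-12 + 2*E**2)*E) + 2*I = (E**2 + E*(-12 + 2*E**2)) + 2*I = E**2 + 2*I + E*(-12 + 2*E**2))
V(71) - 1*(-28968) = (71**2 - 12*71 + 2*I + 2*71**3) - 1*(-28968) = (5041 - 852 + 2*I + 2*357911) + 28968 = (5041 - 852 + 2*I + 715822) + 28968 = (720011 + 2*I) + 28968 = 748979 + 2*I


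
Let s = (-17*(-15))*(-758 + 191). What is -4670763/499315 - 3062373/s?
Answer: 56917767076/4812897285 ≈ 11.826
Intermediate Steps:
s = -144585 (s = 255*(-567) = -144585)
-4670763/499315 - 3062373/s = -4670763/499315 - 3062373/(-144585) = -4670763*1/499315 - 3062373*(-1/144585) = -4670763/499315 + 1020791/48195 = 56917767076/4812897285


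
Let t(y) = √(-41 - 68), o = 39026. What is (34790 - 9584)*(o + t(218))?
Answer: 983689356 + 25206*I*√109 ≈ 9.8369e+8 + 2.6316e+5*I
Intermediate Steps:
t(y) = I*√109 (t(y) = √(-109) = I*√109)
(34790 - 9584)*(o + t(218)) = (34790 - 9584)*(39026 + I*√109) = 25206*(39026 + I*√109) = 983689356 + 25206*I*√109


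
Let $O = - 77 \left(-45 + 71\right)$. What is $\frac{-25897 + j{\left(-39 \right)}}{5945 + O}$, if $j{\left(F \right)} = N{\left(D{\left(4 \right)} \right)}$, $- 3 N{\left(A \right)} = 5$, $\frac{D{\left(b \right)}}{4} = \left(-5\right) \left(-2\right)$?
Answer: $- \frac{77696}{11829} \approx -6.5683$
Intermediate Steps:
$D{\left(b \right)} = 40$ ($D{\left(b \right)} = 4 \left(\left(-5\right) \left(-2\right)\right) = 4 \cdot 10 = 40$)
$N{\left(A \right)} = - \frac{5}{3}$ ($N{\left(A \right)} = \left(- \frac{1}{3}\right) 5 = - \frac{5}{3}$)
$O = -2002$ ($O = \left(-77\right) 26 = -2002$)
$j{\left(F \right)} = - \frac{5}{3}$
$\frac{-25897 + j{\left(-39 \right)}}{5945 + O} = \frac{-25897 - \frac{5}{3}}{5945 - 2002} = - \frac{77696}{3 \cdot 3943} = \left(- \frac{77696}{3}\right) \frac{1}{3943} = - \frac{77696}{11829}$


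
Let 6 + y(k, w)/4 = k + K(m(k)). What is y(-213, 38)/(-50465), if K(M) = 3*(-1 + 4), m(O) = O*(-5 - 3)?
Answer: 168/10093 ≈ 0.016645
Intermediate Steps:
m(O) = -8*O (m(O) = O*(-8) = -8*O)
K(M) = 9 (K(M) = 3*3 = 9)
y(k, w) = 12 + 4*k (y(k, w) = -24 + 4*(k + 9) = -24 + 4*(9 + k) = -24 + (36 + 4*k) = 12 + 4*k)
y(-213, 38)/(-50465) = (12 + 4*(-213))/(-50465) = (12 - 852)*(-1/50465) = -840*(-1/50465) = 168/10093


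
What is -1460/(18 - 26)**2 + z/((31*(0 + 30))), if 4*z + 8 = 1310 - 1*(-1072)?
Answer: -164977/7440 ≈ -22.174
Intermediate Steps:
z = 1187/2 (z = -2 + (1310 - 1*(-1072))/4 = -2 + (1310 + 1072)/4 = -2 + (1/4)*2382 = -2 + 1191/2 = 1187/2 ≈ 593.50)
-1460/(18 - 26)**2 + z/((31*(0 + 30))) = -1460/(18 - 26)**2 + 1187/(2*((31*(0 + 30)))) = -1460/((-8)**2) + 1187/(2*((31*30))) = -1460/64 + (1187/2)/930 = -1460*1/64 + (1187/2)*(1/930) = -365/16 + 1187/1860 = -164977/7440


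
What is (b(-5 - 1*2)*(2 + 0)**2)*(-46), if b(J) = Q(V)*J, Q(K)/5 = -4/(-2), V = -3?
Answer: 12880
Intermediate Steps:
Q(K) = 10 (Q(K) = 5*(-4/(-2)) = 5*(-4*(-1/2)) = 5*2 = 10)
b(J) = 10*J
(b(-5 - 1*2)*(2 + 0)**2)*(-46) = ((10*(-5 - 1*2))*(2 + 0)**2)*(-46) = ((10*(-5 - 2))*2**2)*(-46) = ((10*(-7))*4)*(-46) = -70*4*(-46) = -280*(-46) = 12880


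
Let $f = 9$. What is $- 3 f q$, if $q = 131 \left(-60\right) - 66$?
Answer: $214002$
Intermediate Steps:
$q = -7926$ ($q = -7860 - 66 = -7926$)
$- 3 f q = \left(-3\right) 9 \left(-7926\right) = \left(-27\right) \left(-7926\right) = 214002$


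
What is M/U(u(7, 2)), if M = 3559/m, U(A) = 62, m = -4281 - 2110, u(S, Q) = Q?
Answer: -3559/396242 ≈ -0.0089819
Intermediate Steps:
m = -6391
M = -3559/6391 (M = 3559/(-6391) = 3559*(-1/6391) = -3559/6391 ≈ -0.55688)
M/U(u(7, 2)) = -3559/6391/62 = -3559/6391*1/62 = -3559/396242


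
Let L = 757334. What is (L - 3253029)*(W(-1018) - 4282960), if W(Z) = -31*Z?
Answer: 10610202714390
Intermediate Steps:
(L - 3253029)*(W(-1018) - 4282960) = (757334 - 3253029)*(-31*(-1018) - 4282960) = -2495695*(31558 - 4282960) = -2495695*(-4251402) = 10610202714390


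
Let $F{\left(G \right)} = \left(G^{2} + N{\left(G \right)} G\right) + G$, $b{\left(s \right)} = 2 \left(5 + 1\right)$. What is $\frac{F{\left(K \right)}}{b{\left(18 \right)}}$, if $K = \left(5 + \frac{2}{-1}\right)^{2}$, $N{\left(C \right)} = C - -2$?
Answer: $\frac{63}{4} \approx 15.75$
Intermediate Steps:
$N{\left(C \right)} = 2 + C$ ($N{\left(C \right)} = C + 2 = 2 + C$)
$b{\left(s \right)} = 12$ ($b{\left(s \right)} = 2 \cdot 6 = 12$)
$K = 9$ ($K = \left(5 + 2 \left(-1\right)\right)^{2} = \left(5 - 2\right)^{2} = 3^{2} = 9$)
$F{\left(G \right)} = G + G^{2} + G \left(2 + G\right)$ ($F{\left(G \right)} = \left(G^{2} + \left(2 + G\right) G\right) + G = \left(G^{2} + G \left(2 + G\right)\right) + G = G + G^{2} + G \left(2 + G\right)$)
$\frac{F{\left(K \right)}}{b{\left(18 \right)}} = \frac{9 \left(3 + 2 \cdot 9\right)}{12} = 9 \left(3 + 18\right) \frac{1}{12} = 9 \cdot 21 \cdot \frac{1}{12} = 189 \cdot \frac{1}{12} = \frac{63}{4}$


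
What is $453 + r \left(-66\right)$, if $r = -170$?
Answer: $11673$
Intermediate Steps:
$453 + r \left(-66\right) = 453 - -11220 = 453 + 11220 = 11673$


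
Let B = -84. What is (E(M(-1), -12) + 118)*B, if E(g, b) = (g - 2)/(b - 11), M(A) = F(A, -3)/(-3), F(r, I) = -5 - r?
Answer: -228032/23 ≈ -9914.4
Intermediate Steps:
M(A) = 5/3 + A/3 (M(A) = (-5 - A)/(-3) = (-5 - A)*(-⅓) = 5/3 + A/3)
E(g, b) = (-2 + g)/(-11 + b)
(E(M(-1), -12) + 118)*B = ((-2 + (5/3 + (⅓)*(-1)))/(-11 - 12) + 118)*(-84) = ((-2 + (5/3 - ⅓))/(-23) + 118)*(-84) = (-(-2 + 4/3)/23 + 118)*(-84) = (-1/23*(-⅔) + 118)*(-84) = (2/69 + 118)*(-84) = (8144/69)*(-84) = -228032/23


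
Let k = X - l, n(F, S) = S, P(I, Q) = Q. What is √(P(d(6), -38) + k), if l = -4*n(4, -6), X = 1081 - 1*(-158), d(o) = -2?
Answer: √1177 ≈ 34.307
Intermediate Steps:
X = 1239 (X = 1081 + 158 = 1239)
l = 24 (l = -4*(-6) = 24)
k = 1215 (k = 1239 - 1*24 = 1239 - 24 = 1215)
√(P(d(6), -38) + k) = √(-38 + 1215) = √1177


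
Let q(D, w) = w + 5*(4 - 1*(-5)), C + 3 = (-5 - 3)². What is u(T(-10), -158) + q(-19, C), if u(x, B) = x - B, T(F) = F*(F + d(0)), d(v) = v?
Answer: 364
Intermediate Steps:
C = 61 (C = -3 + (-5 - 3)² = -3 + (-8)² = -3 + 64 = 61)
T(F) = F² (T(F) = F*(F + 0) = F*F = F²)
q(D, w) = 45 + w (q(D, w) = w + 5*(4 + 5) = w + 5*9 = w + 45 = 45 + w)
u(T(-10), -158) + q(-19, C) = ((-10)² - 1*(-158)) + (45 + 61) = (100 + 158) + 106 = 258 + 106 = 364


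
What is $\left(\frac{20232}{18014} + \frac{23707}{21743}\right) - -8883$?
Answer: $\frac{1740073103620}{195839201} \approx 8885.2$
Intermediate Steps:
$\left(\frac{20232}{18014} + \frac{23707}{21743}\right) - -8883 = \left(20232 \cdot \frac{1}{18014} + 23707 \cdot \frac{1}{21743}\right) + 8883 = \left(\frac{10116}{9007} + \frac{23707}{21743}\right) + 8883 = \frac{433481137}{195839201} + 8883 = \frac{1740073103620}{195839201}$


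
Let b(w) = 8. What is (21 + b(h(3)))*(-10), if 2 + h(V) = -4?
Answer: -290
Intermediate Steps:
h(V) = -6 (h(V) = -2 - 4 = -6)
(21 + b(h(3)))*(-10) = (21 + 8)*(-10) = 29*(-10) = -290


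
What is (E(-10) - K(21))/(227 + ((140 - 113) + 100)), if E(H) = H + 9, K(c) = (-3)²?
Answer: -5/177 ≈ -0.028249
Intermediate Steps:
K(c) = 9
E(H) = 9 + H
(E(-10) - K(21))/(227 + ((140 - 113) + 100)) = ((9 - 10) - 1*9)/(227 + ((140 - 113) + 100)) = (-1 - 9)/(227 + (27 + 100)) = -10/(227 + 127) = -10/354 = -10*1/354 = -5/177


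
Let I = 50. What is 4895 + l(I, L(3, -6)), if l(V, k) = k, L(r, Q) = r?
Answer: 4898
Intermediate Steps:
4895 + l(I, L(3, -6)) = 4895 + 3 = 4898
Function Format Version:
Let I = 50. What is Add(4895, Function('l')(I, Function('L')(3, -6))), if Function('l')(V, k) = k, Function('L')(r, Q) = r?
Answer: 4898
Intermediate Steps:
Add(4895, Function('l')(I, Function('L')(3, -6))) = Add(4895, 3) = 4898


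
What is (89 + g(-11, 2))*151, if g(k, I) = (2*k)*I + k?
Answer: 5134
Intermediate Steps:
g(k, I) = k + 2*I*k (g(k, I) = 2*I*k + k = k + 2*I*k)
(89 + g(-11, 2))*151 = (89 - 11*(1 + 2*2))*151 = (89 - 11*(1 + 4))*151 = (89 - 11*5)*151 = (89 - 55)*151 = 34*151 = 5134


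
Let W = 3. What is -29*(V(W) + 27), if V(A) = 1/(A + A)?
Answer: -4727/6 ≈ -787.83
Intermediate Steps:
V(A) = 1/(2*A)
-29*(V(W) + 27) = -29*((½)/3 + 27) = -29*((½)*(⅓) + 27) = -29*(⅙ + 27) = -29*163/6 = -4727/6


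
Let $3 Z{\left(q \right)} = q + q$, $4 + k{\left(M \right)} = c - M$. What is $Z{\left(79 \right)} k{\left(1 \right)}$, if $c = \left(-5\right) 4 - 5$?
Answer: $-1580$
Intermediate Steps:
$c = -25$ ($c = -20 - 5 = -25$)
$k{\left(M \right)} = -29 - M$ ($k{\left(M \right)} = -4 - \left(25 + M\right) = -29 - M$)
$Z{\left(q \right)} = \frac{2 q}{3}$ ($Z{\left(q \right)} = \frac{q + q}{3} = \frac{2 q}{3}$)
$Z{\left(79 \right)} k{\left(1 \right)} = \frac{2}{3} \cdot 79 \left(-29 - 1\right) = \frac{158 \left(-29 - 1\right)}{3} = \frac{158}{3} \left(-30\right) = -1580$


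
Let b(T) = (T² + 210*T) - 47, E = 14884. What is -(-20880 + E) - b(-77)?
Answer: 16284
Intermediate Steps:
b(T) = -47 + T² + 210*T
-(-20880 + E) - b(-77) = -(-20880 + 14884) - (-47 + (-77)² + 210*(-77)) = -1*(-5996) - (-47 + 5929 - 16170) = 5996 - 1*(-10288) = 5996 + 10288 = 16284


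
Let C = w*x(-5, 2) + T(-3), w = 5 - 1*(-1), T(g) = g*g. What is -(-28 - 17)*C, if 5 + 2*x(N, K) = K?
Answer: 0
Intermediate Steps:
x(N, K) = -5/2 + K/2
T(g) = g**2
w = 6 (w = 5 + 1 = 6)
C = 0 (C = 6*(-5/2 + (1/2)*2) + (-3)**2 = 6*(-5/2 + 1) + 9 = 6*(-3/2) + 9 = -9 + 9 = 0)
-(-28 - 17)*C = -(-28 - 17)*0 = -(-45)*0 = -1*0 = 0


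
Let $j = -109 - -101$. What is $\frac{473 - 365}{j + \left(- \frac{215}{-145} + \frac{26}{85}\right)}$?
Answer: $- \frac{266220}{15311} \approx -17.388$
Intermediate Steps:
$j = -8$ ($j = -109 + 101 = -8$)
$\frac{473 - 365}{j + \left(- \frac{215}{-145} + \frac{26}{85}\right)} = \frac{473 - 365}{-8 + \left(- \frac{215}{-145} + \frac{26}{85}\right)} = \frac{108}{-8 + \left(\left(-215\right) \left(- \frac{1}{145}\right) + 26 \cdot \frac{1}{85}\right)} = \frac{108}{-8 + \left(\frac{43}{29} + \frac{26}{85}\right)} = \frac{108}{-8 + \frac{4409}{2465}} = \frac{108}{- \frac{15311}{2465}} = 108 \left(- \frac{2465}{15311}\right) = - \frac{266220}{15311}$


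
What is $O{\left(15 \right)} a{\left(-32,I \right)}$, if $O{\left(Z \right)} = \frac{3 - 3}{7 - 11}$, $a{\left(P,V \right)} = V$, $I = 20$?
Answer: $0$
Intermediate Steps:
$O{\left(Z \right)} = 0$ ($O{\left(Z \right)} = \frac{0}{-4} = 0 \left(- \frac{1}{4}\right) = 0$)
$O{\left(15 \right)} a{\left(-32,I \right)} = 0 \cdot 20 = 0$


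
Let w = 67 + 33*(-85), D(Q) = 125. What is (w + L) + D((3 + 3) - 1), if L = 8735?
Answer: 6122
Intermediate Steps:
w = -2738 (w = 67 - 2805 = -2738)
(w + L) + D((3 + 3) - 1) = (-2738 + 8735) + 125 = 5997 + 125 = 6122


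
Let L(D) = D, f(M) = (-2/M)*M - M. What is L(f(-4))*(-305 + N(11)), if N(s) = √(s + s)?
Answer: -610 + 2*√22 ≈ -600.62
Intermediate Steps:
N(s) = √2*√s (N(s) = √(2*s) = √2*√s)
f(M) = -2 - M
L(f(-4))*(-305 + N(11)) = (-2 - 1*(-4))*(-305 + √2*√11) = (-2 + 4)*(-305 + √22) = 2*(-305 + √22) = -610 + 2*√22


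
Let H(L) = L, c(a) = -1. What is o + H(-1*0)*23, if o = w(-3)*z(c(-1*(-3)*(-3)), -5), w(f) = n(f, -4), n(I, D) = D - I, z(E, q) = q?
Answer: 5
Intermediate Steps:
w(f) = -4 - f
o = 5 (o = (-4 - 1*(-3))*(-5) = (-4 + 3)*(-5) = -1*(-5) = 5)
o + H(-1*0)*23 = 5 - 1*0*23 = 5 + 0*23 = 5 + 0 = 5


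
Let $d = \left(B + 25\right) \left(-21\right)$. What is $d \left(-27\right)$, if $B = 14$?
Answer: $22113$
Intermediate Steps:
$d = -819$ ($d = \left(14 + 25\right) \left(-21\right) = 39 \left(-21\right) = -819$)
$d \left(-27\right) = \left(-819\right) \left(-27\right) = 22113$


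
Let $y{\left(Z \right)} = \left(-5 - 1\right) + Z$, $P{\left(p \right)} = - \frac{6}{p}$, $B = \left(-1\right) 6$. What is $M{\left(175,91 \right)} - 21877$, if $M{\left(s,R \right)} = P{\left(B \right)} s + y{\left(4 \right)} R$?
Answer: $-21884$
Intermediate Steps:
$B = -6$
$y{\left(Z \right)} = -6 + Z$
$M{\left(s,R \right)} = s - 2 R$ ($M{\left(s,R \right)} = - \frac{6}{-6} s + \left(-6 + 4\right) R = \left(-6\right) \left(- \frac{1}{6}\right) s - 2 R = 1 s - 2 R = s - 2 R$)
$M{\left(175,91 \right)} - 21877 = \left(175 - 182\right) - 21877 = -7 - 21877 = -21884$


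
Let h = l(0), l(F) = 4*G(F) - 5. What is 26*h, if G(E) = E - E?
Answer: -130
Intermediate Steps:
G(E) = 0
l(F) = -5 (l(F) = 4*0 - 5 = 0 - 5 = -5)
h = -5
26*h = 26*(-5) = -130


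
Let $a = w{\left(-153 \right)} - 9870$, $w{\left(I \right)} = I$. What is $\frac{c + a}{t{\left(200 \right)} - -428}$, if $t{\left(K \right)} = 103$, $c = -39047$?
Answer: $- \frac{49070}{531} \approx -92.411$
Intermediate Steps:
$a = -10023$ ($a = -153 - 9870 = -10023$)
$\frac{c + a}{t{\left(200 \right)} - -428} = \frac{-39047 - 10023}{103 - -428} = - \frac{49070}{103 + 428} = - \frac{49070}{531}$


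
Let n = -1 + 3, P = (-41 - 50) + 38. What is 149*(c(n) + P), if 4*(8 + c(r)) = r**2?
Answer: -8940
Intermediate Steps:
P = -53 (P = -91 + 38 = -53)
n = 2
c(r) = -8 + r**2/4
149*(c(n) + P) = 149*((-8 + (1/4)*2**2) - 53) = 149*((-8 + (1/4)*4) - 53) = 149*((-8 + 1) - 53) = 149*(-7 - 53) = 149*(-60) = -8940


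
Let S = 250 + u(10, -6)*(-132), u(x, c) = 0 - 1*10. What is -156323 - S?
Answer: -157893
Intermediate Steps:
u(x, c) = -10 (u(x, c) = 0 - 10 = -10)
S = 1570 (S = 250 - 10*(-132) = 250 + 1320 = 1570)
-156323 - S = -156323 - 1*1570 = -156323 - 1570 = -157893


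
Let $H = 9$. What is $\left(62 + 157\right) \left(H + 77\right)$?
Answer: $18834$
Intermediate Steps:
$\left(62 + 157\right) \left(H + 77\right) = \left(62 + 157\right) \left(9 + 77\right) = 219 \cdot 86 = 18834$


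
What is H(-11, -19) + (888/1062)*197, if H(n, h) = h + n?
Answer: 23846/177 ≈ 134.72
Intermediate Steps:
H(-11, -19) + (888/1062)*197 = (-19 - 11) + (888/1062)*197 = -30 + (888*(1/1062))*197 = -30 + (148/177)*197 = -30 + 29156/177 = 23846/177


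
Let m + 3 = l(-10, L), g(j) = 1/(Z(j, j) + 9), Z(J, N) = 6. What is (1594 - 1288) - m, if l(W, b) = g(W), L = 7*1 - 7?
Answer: 4634/15 ≈ 308.93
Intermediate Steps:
L = 0 (L = 7 - 7 = 0)
g(j) = 1/15 (g(j) = 1/(6 + 9) = 1/15)
l(W, b) = 1/15
m = -44/15 (m = -3 + 1/15 = -44/15 ≈ -2.9333)
(1594 - 1288) - m = (1594 - 1288) - 1*(-44/15) = 306 + 44/15 = 4634/15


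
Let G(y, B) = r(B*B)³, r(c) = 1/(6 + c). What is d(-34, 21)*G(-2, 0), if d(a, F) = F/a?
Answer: -7/2448 ≈ -0.0028595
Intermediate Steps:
G(y, B) = (6 + B²)⁻³ (G(y, B) = (1/(6 + B*B))³ = (1/(6 + B²))³ = (6 + B²)⁻³)
d(-34, 21)*G(-2, 0) = (21/(-34))/(6 + 0²)³ = (21*(-1/34))/(6 + 0)³ = -21/34/6³ = -21/34*1/216 = -7/2448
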